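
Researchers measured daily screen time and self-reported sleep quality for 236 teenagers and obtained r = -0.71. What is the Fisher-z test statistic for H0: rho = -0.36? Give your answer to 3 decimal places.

-7.789

z_r = atanh(-0.71) = -0.887184,  z_0 = atanh(-0.36) = -0.376886
SE = 1/√(n−3) = 1/√233 = 0.065512
z = (z_r − z_0)/SE = (-0.887184 − (-0.376886)) / 0.065512 = -0.510298 / 0.065512 = -7.789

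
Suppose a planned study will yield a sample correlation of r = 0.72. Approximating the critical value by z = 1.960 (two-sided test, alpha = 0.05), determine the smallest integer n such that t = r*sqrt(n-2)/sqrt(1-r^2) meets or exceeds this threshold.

Need r·√(n−2)/√(1−r²) ≥ 1.960
√(n−2) ≥ 1.960·√(1−0.5184) / 0.72 = 1.960·0.693974 / 0.72 = 1.8892
n−2 ≥ 3.5691  ⇒  n ≥ 5.5691
Smallest integer n = 6

6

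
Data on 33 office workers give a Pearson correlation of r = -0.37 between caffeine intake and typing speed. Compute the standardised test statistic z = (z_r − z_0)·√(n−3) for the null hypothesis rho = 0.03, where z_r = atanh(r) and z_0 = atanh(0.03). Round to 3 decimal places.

-2.292

z_r = atanh(-0.37) = -0.388423,  z_0 = atanh(0.03) = 0.030009
SE = 1/√(n−3) = 1/√30 = 0.182574
z = (z_r − z_0)/SE = (-0.388423 − 0.030009) / 0.182574 = -0.418432 / 0.182574 = -2.292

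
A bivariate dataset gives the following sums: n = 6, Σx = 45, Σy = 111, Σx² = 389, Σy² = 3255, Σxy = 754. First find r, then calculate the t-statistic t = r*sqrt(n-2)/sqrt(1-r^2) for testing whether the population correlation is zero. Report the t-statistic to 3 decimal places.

-0.665

S_xy = nΣxy − ΣxΣy = 6·754 − 45·111 = 4524 − 4995 = -471
S_xx = nΣx² − (Σx)² = 6·389 − 45² = 2334 − 2025 = 309
S_yy = nΣy² − (Σy)² = 6·3255 − 111² = 19530 − 12321 = 7209
r = S_xy / √(S_xx·S_yy) = -471 / √(309·7209) = -471 / √2227581 = -471 / 1492.5083 = -0.3156
t = r·√(n−2)/√(1−r²) = -0.3156·√4 / √(1−0.099603) = -0.631200 / 0.948893 = -0.665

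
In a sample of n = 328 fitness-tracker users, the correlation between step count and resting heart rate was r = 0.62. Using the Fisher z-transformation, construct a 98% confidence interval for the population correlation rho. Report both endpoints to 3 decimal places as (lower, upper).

Fisher z: z_r = atanh(r) = ½·ln((1+0.62)/(1−0.62)) = 0.725005
SE(z) = 1/√(n−3) = 1/√325 = 0.055470
98% ⇒ z* = 2.326; margin = 2.326·0.055470 = 0.129023
CI on z-scale: (0.595982, 0.854028)
Back-transform: tanh(0.595982) = 0.534184, tanh(0.854028) = 0.693168

(0.534, 0.693)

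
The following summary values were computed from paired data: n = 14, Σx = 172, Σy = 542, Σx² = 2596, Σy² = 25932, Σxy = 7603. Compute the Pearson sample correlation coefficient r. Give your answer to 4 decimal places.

0.6108

Numerator: nΣxy − (Σx)(Σy) = 14·7603 − (172)(542) = 13218
Denominator: √[(nΣx²−(Σx)²)(nΣy²−(Σy)²)]
  nΣx²−(Σx)² = 14·2596 − 29584 = 6760;  nΣy²−(Σy)² = 14·25932 − 293764 = 69284
  √(6760·69284) = √468359840 = 21641.6229
r = 13218 / 21641.6229 = 0.6108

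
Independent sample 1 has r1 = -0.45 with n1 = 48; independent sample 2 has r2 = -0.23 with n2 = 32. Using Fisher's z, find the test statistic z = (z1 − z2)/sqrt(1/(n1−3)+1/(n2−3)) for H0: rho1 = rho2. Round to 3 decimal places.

-1.052

Fisher z-transforms: z1 = atanh(-0.45) = -0.484700, z2 = atanh(-0.23) = -0.234189; difference d = -0.250511
Var(d) = 1/45 + 1/29 = 0.0222222 + 0.0344828 = 0.0567050
z = d/√Var(d) = -0.250511 / √0.0567050 = -0.250511 / 0.238128 = -1.052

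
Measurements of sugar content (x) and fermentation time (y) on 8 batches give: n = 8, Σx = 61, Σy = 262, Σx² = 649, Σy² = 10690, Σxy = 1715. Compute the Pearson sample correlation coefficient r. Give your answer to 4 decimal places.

S_xy = nΣxy − ΣxΣy = 8·1715 − 61·262 = 13720 − 15982 = -2262
S_xx = nΣx² − (Σx)² = 8·649 − 61² = 5192 − 3721 = 1471
S_yy = nΣy² − (Σy)² = 8·10690 − 262² = 85520 − 68644 = 16876
r = S_xy / √(S_xx·S_yy) = -2262 / √(1471·16876) = -2262 / √24824596 = -2262 / 4982.4287 = -0.4540

-0.4540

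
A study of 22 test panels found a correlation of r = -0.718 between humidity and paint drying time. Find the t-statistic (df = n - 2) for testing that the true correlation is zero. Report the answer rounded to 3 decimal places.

-4.613

1 − r² = 1 − 0.515524 = 0.484476;  √(1−r²) = 0.696043
√(n−2) = √20 = 4.472136
t = r·√(n−2)/√(1−r²) = -0.718 · 4.472136 / 0.696043 = -4.613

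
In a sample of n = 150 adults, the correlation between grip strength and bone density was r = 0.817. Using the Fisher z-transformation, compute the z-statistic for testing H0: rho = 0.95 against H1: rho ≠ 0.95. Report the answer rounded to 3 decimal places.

Fisher z: atanh(0.817) = 1.147728, atanh(0.95) = 1.831781
z = (z_r − z_0)·√(n−3) = (1.147728 − 1.831781)·√147 = -0.684053 · 12.124356 = -8.294

-8.294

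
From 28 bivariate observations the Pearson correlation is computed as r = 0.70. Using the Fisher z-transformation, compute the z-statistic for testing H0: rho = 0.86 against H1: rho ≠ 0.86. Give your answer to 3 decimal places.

-2.130

z_r = atanh(0.70) = 0.867301,  z_0 = atanh(0.86) = 1.293345
SE = 1/√(n−3) = 1/√25 = 0.200000
z = (z_r − z_0)/SE = (0.867301 − 1.293345) / 0.200000 = -0.426044 / 0.200000 = -2.130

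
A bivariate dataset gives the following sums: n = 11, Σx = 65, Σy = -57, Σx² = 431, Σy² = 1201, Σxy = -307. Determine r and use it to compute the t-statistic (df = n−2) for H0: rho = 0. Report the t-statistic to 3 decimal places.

0.439

Numerator: nΣxy − (Σx)(Σy) = 11·(-307) − (65)(-57) = 328
Denominator: √[(nΣx²−(Σx)²)(nΣy²−(Σy)²)]
  nΣx²−(Σx)² = 11·431 − 4225 = 516;  nΣy²−(Σy)² = 11·1201 − 3249 = 9962
  √(516·9962) = √5140392 = 2267.2433
r = 328 / 2267.2433 = 0.1447
t = r·√(n−2)/√(1−r²) = 0.1447·√9 / √(1−0.020938) = 0.434100 / 0.989476 = 0.439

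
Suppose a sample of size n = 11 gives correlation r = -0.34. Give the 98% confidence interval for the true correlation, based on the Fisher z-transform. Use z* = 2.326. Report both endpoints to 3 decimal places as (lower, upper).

z_r = atanh(-0.34) = -0.354093;  SE = 1/√(n−3) = 1/√8 = 0.353553
z-limits: -0.354093 ± 2.326·0.353553 = -0.354093 ± 0.822364 = [-1.176457, 0.468271]
ρ-limits: (tanh -1.176457, tanh 0.468271) = (-0.826, 0.437)

(-0.826, 0.437)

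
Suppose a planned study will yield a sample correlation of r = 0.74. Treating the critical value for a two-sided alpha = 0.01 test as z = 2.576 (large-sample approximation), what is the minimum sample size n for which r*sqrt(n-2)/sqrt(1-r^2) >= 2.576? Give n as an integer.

r√(n−2)/√(1−r²) ≥ 2.576  ⇔  n−2 ≥ (2.576)²·(1−r²)/r²
(1−r²)/r² = (1−0.5476)/0.5476 = 0.8262
n ≥ 2 + 6.635776·0.8262 = 2 + 5.4825 = 7.4825
⌈7.4825⌉ = 8

8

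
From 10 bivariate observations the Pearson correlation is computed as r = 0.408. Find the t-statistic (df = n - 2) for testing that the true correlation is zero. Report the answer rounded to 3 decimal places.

1.264

1 − r² = 1 − 0.166464 = 0.833536;  √(1−r²) = 0.912982
√(n−2) = √8 = 2.828427
t = r·√(n−2)/√(1−r²) = 0.408 · 2.828427 / 0.912982 = 1.264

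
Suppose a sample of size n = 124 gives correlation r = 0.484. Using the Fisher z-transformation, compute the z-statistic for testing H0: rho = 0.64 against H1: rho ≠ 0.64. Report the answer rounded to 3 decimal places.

Fisher z: atanh(0.484) = 0.528195, atanh(0.64) = 0.758174
z = (z_r − z_0)·√(n−3) = (0.528195 − 0.758174)·√121 = -0.229979 · 11.000000 = -2.530

-2.530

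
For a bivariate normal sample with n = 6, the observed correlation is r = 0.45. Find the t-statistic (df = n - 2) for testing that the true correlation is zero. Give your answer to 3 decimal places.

1 − r² = 1 − 0.2025 = 0.7975;  √(1−r²) = 0.893029
√(n−2) = √4 = 2.000000
t = r·√(n−2)/√(1−r²) = 0.45 · 2.000000 / 0.893029 = 1.008

1.008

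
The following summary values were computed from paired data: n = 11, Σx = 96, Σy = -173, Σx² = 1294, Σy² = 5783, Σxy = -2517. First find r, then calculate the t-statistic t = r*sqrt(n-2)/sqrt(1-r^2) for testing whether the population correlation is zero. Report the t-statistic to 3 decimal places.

-4.886

S_xy = nΣxy − ΣxΣy = 11·(-2517) − 96·(-173) = -27687 − (-16608) = -11079
S_xx = nΣx² − (Σx)² = 11·1294 − 96² = 14234 − 9216 = 5018
S_yy = nΣy² − (Σy)² = 11·5783 − (-173)² = 63613 − 29929 = 33684
r = S_xy / √(S_xx·S_yy) = -11079 / √(5018·33684) = -11079 / √169026312 = -11079 / 13001.0120 = -0.8522
t = r·√(n−2)/√(1−r²) = -0.8522·√9 / √(1−0.726245) = -2.556600 / 0.523216 = -4.886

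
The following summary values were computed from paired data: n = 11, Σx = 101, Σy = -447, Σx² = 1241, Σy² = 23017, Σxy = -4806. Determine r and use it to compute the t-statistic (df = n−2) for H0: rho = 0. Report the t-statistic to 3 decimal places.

S_xy = nΣxy − ΣxΣy = 11·(-4806) − 101·(-447) = -52866 − (-45147) = -7719
S_xx = nΣx² − (Σx)² = 11·1241 − 101² = 13651 − 10201 = 3450
S_yy = nΣy² − (Σy)² = 11·23017 − (-447)² = 253187 − 199809 = 53378
r = S_xy / √(S_xx·S_yy) = -7719 / √(3450·53378) = -7719 / √184154100 = -7719 / 13570.3390 = -0.5688
t = r·√(n−2)/√(1−r²) = -0.5688·√9 / √(1−0.323533) = -1.706400 / 0.822476 = -2.075

-2.075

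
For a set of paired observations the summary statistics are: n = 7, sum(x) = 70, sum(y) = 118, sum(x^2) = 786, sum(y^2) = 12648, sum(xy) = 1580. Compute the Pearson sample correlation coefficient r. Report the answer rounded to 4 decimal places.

S_xy = nΣxy − ΣxΣy = 7·1580 − 70·118 = 11060 − 8260 = 2800
S_xx = nΣx² − (Σx)² = 7·786 − 70² = 5502 − 4900 = 602
S_yy = nΣy² − (Σy)² = 7·12648 − 118² = 88536 − 13924 = 74612
r = S_xy / √(S_xx·S_yy) = 2800 / √(602·74612) = 2800 / √44916424 = 2800 / 6701.9717 = 0.4178

0.4178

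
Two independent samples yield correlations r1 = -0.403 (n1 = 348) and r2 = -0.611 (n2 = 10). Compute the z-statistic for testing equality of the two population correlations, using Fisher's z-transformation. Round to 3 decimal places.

0.742

z1 = atanh(-0.403) = -0.427225,  z2 = atanh(-0.611) = -0.710516
SE = √(1/(n1−3) + 1/(n2−3)) = √(1/345 + 1/7) = √(0.0028986 + 0.1428571) = √0.1457557 = 0.381780
z = (z1 − z2)/SE = (-0.427225 − (-0.710516)) / 0.381780 = 0.283291 / 0.381780 = 0.742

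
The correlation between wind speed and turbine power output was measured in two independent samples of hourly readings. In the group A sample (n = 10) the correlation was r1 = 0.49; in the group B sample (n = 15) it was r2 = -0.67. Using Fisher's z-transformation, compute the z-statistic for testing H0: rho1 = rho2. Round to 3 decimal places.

2.832

z1 = atanh(0.49) = 0.536060,  z2 = atanh(-0.67) = -0.810743
SE = √(1/(n1−3) + 1/(n2−3)) = √(1/7 + 1/12) = √(0.1428571 + 0.0833333) = √0.2261904 = 0.475595
z = (z1 − z2)/SE = (0.536060 − (-0.810743)) / 0.475595 = 1.346803 / 0.475595 = 2.832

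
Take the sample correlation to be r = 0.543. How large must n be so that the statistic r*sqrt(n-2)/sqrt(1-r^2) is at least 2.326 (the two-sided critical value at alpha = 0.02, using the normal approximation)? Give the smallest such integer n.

15

r√(n−2)/√(1−r²) ≥ 2.326  ⇔  n−2 ≥ (2.326)²·(1−r²)/r²
(1−r²)/r² = (1−0.294849)/0.294849 = 2.3916
n ≥ 2 + 5.410276·2.3916 = 2 + 12.9392 = 14.9392
⌈14.9392⌉ = 15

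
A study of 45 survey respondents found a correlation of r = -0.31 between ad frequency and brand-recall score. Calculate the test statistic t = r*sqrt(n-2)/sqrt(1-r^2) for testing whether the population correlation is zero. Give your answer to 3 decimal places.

1 − r² = 1 − 0.0961 = 0.9039;  √(1−r²) = 0.950737
√(n−2) = √43 = 6.557439
t = r·√(n−2)/√(1−r²) = -0.31 · 6.557439 / 0.950737 = -2.138

-2.138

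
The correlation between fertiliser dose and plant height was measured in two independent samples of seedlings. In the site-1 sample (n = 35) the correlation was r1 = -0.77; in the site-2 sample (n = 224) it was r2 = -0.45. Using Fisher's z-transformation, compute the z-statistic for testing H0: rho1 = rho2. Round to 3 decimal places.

z1 = atanh(-0.77) = -1.020328,  z2 = atanh(-0.45) = -0.484700
SE = √(1/(n1−3) + 1/(n2−3)) = √(1/32 + 1/221) = √(0.0312500 + 0.0045249) = √0.0357749 = 0.189143
z = (z1 − z2)/SE = (-1.020328 − (-0.484700)) / 0.189143 = -0.535628 / 0.189143 = -2.832

-2.832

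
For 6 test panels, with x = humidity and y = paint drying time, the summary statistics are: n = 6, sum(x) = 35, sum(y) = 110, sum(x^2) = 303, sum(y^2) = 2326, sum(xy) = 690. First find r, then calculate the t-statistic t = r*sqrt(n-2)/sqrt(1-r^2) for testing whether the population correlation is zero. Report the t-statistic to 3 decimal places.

0.575

S_xy = nΣxy − ΣxΣy = 6·690 − 35·110 = 4140 − 3850 = 290
S_xx = nΣx² − (Σx)² = 6·303 − 35² = 1818 − 1225 = 593
S_yy = nΣy² − (Σy)² = 6·2326 − 110² = 13956 − 12100 = 1856
r = S_xy / √(S_xx·S_yy) = 290 / √(593·1856) = 290 / √1100608 = 290 / 1049.0987 = 0.2764
t = r·√(n−2)/√(1−r²) = 0.2764·√4 / √(1−0.076397) = 0.552800 / 0.961043 = 0.575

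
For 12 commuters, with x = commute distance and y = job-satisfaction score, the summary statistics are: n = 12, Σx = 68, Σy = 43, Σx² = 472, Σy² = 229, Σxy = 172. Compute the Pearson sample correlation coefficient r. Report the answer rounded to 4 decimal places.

-0.8894

Numerator: nΣxy − (Σx)(Σy) = 12·172 − (68)(43) = -860
Denominator: √[(nΣx²−(Σx)²)(nΣy²−(Σy)²)]
  nΣx²−(Σx)² = 12·472 − 4624 = 1040;  nΣy²−(Σy)² = 12·229 − 1849 = 899
  √(1040·899) = √934960 = 966.9333
r = -860 / 966.9333 = -0.8894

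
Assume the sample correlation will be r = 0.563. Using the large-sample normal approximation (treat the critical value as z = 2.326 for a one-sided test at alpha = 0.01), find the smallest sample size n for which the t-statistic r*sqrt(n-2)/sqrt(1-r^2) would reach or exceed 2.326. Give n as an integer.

Need r·√(n−2)/√(1−r²) ≥ 2.326
√(n−2) ≥ 2.326·√(1−0.316969) / 0.563 = 2.326·0.826457 / 0.563 = 3.4145
n−2 ≥ 11.6588  ⇒  n ≥ 13.6588
Smallest integer n = 14

14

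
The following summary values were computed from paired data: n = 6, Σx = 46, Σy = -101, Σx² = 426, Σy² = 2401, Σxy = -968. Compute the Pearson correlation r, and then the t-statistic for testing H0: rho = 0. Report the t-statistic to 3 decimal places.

S_xy = nΣxy − ΣxΣy = 6·(-968) − 46·(-101) = -5808 − (-4646) = -1162
S_xx = nΣx² − (Σx)² = 6·426 − 46² = 2556 − 2116 = 440
S_yy = nΣy² − (Σy)² = 6·2401 − (-101)² = 14406 − 10201 = 4205
r = S_xy / √(S_xx·S_yy) = -1162 / √(440·4205) = -1162 / √1850200 = -1162 / 1360.2206 = -0.8543
t = r·√(n−2)/√(1−r²) = -0.8543·√4 / √(1−0.729828) = -1.708600 / 0.519781 = -3.287

-3.287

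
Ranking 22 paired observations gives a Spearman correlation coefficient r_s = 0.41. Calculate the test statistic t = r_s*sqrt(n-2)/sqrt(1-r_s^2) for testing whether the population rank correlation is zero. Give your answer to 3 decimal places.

2.010

t = r_s·√(n−2) / √(1−r_s²) with r_s = 0.41, n = 22
  = 0.41·√20 / √(1 − 0.1681)
  = 0.41·4.472136 / 0.912086
  = 1.833576 / 0.912086 = 2.010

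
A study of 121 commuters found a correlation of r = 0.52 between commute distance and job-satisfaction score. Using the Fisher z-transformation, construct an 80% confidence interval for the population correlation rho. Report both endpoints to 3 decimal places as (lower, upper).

z_r = atanh(0.52) = 0.576340;  SE = 1/√(n−3) = 1/√118 = 0.092057
z-limits: 0.576340 ± 1.282·0.092057 = 0.576340 ± 0.118017 = [0.458323, 0.694357]
ρ-limits: (tanh 0.458323, tanh 0.694357) = (0.429, 0.601)

(0.429, 0.601)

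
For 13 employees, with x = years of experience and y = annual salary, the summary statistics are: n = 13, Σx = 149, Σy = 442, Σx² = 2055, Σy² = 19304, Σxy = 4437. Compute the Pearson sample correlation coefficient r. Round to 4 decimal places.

Numerator: nΣxy − (Σx)(Σy) = 13·4437 − (149)(442) = -8177
Denominator: √[(nΣx²−(Σx)²)(nΣy²−(Σy)²)]
  nΣx²−(Σx)² = 13·2055 − 22201 = 4514;  nΣy²−(Σy)² = 13·19304 − 195364 = 55588
  √(4514·55588) = √250924232 = 15840.5881
r = -8177 / 15840.5881 = -0.5162

-0.5162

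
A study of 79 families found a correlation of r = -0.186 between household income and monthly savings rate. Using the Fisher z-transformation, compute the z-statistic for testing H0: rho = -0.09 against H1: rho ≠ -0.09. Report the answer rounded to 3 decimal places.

-0.854

z_r = atanh(-0.186) = -0.188191,  z_0 = atanh(-0.09) = -0.090244
SE = 1/√(n−3) = 1/√76 = 0.114708
z = (z_r − z_0)/SE = (-0.188191 − (-0.090244)) / 0.114708 = -0.097947 / 0.114708 = -0.854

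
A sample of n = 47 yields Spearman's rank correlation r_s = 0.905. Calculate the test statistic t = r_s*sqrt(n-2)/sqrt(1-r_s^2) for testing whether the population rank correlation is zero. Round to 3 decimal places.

1 − r_s² = 1 − 0.819025 = 0.180975;  √(1−r_s²) = 0.425412
√(n−2) = √45 = 6.708204
t = r_s·√(n−2)/√(1−r_s²) = 0.905 · 6.708204 / 0.425412 = 14.271

14.271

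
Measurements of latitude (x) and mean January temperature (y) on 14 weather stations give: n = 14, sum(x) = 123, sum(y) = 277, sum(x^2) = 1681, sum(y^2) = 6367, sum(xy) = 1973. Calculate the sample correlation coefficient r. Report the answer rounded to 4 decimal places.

-0.6315

Numerator: nΣxy − (Σx)(Σy) = 14·1973 − (123)(277) = -6449
Denominator: √[(nΣx²−(Σx)²)(nΣy²−(Σy)²)]
  nΣx²−(Σx)² = 14·1681 − 15129 = 8405;  nΣy²−(Σy)² = 14·6367 − 76729 = 12409
  √(8405·12409) = √104297645 = 10212.6218
r = -6449 / 10212.6218 = -0.6315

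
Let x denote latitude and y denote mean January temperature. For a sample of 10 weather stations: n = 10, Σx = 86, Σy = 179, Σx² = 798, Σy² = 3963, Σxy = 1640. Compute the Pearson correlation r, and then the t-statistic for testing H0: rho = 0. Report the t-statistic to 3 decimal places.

1.539

Numerator: nΣxy − (Σx)(Σy) = 10·1640 − (86)(179) = 1006
Denominator: √[(nΣx²−(Σx)²)(nΣy²−(Σy)²)]
  nΣx²−(Σx)² = 10·798 − 7396 = 584;  nΣy²−(Σy)² = 10·3963 − 32041 = 7589
  √(584·7589) = √4431976 = 2105.2259
r = 1006 / 2105.2259 = 0.4779
t = r·√(n−2)/√(1−r²) = 0.4779·√8 / √(1−0.228388) = 1.351705 / 0.878414 = 1.539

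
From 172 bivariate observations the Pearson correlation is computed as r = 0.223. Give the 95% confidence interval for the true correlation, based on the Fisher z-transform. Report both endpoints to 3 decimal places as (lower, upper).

(0.076, 0.361)

z_r = atanh(0.223) = 0.226811;  SE = 1/√(n−3) = 1/√169 = 0.076923
z-limits: 0.226811 ± 1.960·0.076923 = 0.226811 ± 0.150769 = [0.076042, 0.377580]
ρ-limits: (tanh 0.076042, tanh 0.377580) = (0.076, 0.361)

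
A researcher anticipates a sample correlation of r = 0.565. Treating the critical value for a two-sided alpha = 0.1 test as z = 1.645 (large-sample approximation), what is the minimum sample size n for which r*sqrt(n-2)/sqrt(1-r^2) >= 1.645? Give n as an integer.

8

r√(n−2)/√(1−r²) ≥ 1.645  ⇔  n−2 ≥ (1.645)²·(1−r²)/r²
(1−r²)/r² = (1−0.319225)/0.319225 = 2.1326
n ≥ 2 + 2.706025·2.1326 = 2 + 5.7709 = 7.7709
⌈7.7709⌉ = 8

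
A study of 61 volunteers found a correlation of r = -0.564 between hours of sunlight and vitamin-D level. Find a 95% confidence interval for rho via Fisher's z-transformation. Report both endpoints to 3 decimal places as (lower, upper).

(-0.714, -0.364)

Fisher z: z_r = atanh(r) = ½·ln((1+(-0.564))/(1−(-0.564))) = -0.638680
SE(z) = 1/√(n−3) = 1/√58 = 0.131306
95% ⇒ z* = 1.960; margin = 1.960·0.131306 = 0.257360
CI on z-scale: (-0.896040, -0.381320)
Back-transform: tanh(-0.896040) = -0.714364, tanh(-0.381320) = -0.363853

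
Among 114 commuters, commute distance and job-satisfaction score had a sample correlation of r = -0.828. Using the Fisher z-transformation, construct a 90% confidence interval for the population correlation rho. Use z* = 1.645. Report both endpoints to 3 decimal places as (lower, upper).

Fisher z: z_r = atanh(r) = ½·ln((1+(-0.828))/(1−(-0.828))) = -1.181742
SE(z) = 1/√(n−3) = 1/√111 = 0.094916
90% ⇒ z* = 1.645; margin = 1.645·0.094916 = 0.156137
CI on z-scale: (-1.337879, -1.025605)
Back-transform: tanh(-1.337879) = -0.871162, tanh(-1.025605) = -0.772140

(-0.871, -0.772)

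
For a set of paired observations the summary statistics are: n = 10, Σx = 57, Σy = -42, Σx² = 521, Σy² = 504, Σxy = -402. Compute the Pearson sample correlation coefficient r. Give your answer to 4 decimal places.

Numerator: nΣxy − (Σx)(Σy) = 10·(-402) − (57)(-42) = -1626
Denominator: √[(nΣx²−(Σx)²)(nΣy²−(Σy)²)]
  nΣx²−(Σx)² = 10·521 − 3249 = 1961;  nΣy²−(Σy)² = 10·504 − 1764 = 3276
  √(1961·3276) = √6424236 = 2534.6077
r = -1626 / 2534.6077 = -0.6415

-0.6415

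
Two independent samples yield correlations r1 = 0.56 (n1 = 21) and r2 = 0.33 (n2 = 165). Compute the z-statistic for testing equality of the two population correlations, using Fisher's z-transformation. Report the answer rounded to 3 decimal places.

Fisher z-transforms: z1 = atanh(0.56) = 0.632833, z2 = atanh(0.33) = 0.342828; difference d = 0.290005
Var(d) = 1/18 + 1/162 = 0.0555556 + 0.0061728 = 0.0617284
z = d/√Var(d) = 0.290005 / √0.0617284 = 0.290005 / 0.248452 = 1.167

1.167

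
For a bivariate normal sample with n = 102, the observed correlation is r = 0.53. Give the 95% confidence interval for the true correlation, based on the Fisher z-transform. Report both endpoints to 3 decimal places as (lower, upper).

(0.374, 0.657)

Fisher z: z_r = atanh(r) = ½·ln((1+0.53)/(1−0.53)) = 0.590145
SE(z) = 1/√(n−3) = 1/√99 = 0.100504
95% ⇒ z* = 1.960; margin = 1.960·0.100504 = 0.196988
CI on z-scale: (0.393157, 0.787133)
Back-transform: tanh(0.393157) = 0.374079, tanh(0.787133) = 0.656782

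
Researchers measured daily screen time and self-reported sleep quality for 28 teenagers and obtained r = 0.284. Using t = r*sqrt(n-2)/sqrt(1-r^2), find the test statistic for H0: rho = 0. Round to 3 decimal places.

1.510

1 − r² = 1 − 0.080656 = 0.919344;  √(1−r²) = 0.958824
√(n−2) = √26 = 5.099020
t = r·√(n−2)/√(1−r²) = 0.284 · 5.099020 / 0.958824 = 1.510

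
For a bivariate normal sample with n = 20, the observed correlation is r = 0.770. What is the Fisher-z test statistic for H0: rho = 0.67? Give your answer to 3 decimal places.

0.864

z_r = atanh(0.770) = 1.020328,  z_0 = atanh(0.67) = 0.810743
SE = 1/√(n−3) = 1/√17 = 0.242536
z = (z_r − z_0)/SE = (1.020328 − 0.810743) / 0.242536 = 0.209585 / 0.242536 = 0.864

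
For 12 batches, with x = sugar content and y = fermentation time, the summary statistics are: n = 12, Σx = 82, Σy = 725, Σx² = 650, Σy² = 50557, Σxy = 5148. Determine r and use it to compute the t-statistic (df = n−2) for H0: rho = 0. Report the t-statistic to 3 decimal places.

Numerator: nΣxy − (Σx)(Σy) = 12·5148 − (82)(725) = 2326
Denominator: √[(nΣx²−(Σx)²)(nΣy²−(Σy)²)]
  nΣx²−(Σx)² = 12·650 − 6724 = 1076;  nΣy²−(Σy)² = 12·50557 − 525625 = 81059
  √(1076·81059) = √87219484 = 9339.1372
r = 2326 / 9339.1372 = 0.2491
t = r·√(n−2)/√(1−r²) = 0.2491·√10 / √(1−0.062051) = 0.787723 / 0.968478 = 0.813

0.813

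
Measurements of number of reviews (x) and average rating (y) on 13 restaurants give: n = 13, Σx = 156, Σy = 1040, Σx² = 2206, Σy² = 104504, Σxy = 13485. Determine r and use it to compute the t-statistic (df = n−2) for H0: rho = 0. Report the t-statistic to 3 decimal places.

1.349

Numerator: nΣxy − (Σx)(Σy) = 13·13485 − (156)(1040) = 13065
Denominator: √[(nΣx²−(Σx)²)(nΣy²−(Σy)²)]
  nΣx²−(Σx)² = 13·2206 − 24336 = 4342;  nΣy²−(Σy)² = 13·104504 − 1081600 = 276952
  √(4342·276952) = √1202525584 = 34677.4507
r = 13065 / 34677.4507 = 0.3768
t = r·√(n−2)/√(1−r²) = 0.3768·√11 / √(1−0.141978) = 1.249704 / 0.926295 = 1.349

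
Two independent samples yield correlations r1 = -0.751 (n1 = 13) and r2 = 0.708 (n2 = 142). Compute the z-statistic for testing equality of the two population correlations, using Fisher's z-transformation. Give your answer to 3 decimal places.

Fisher z-transforms: z1 = atanh(-0.751) = -0.975245, z2 = atanh(0.708) = 0.883162; difference d = -1.858407
Var(d) = 1/10 + 1/139 = 0.1000000 + 0.0071942 = 0.1071942
z = d/√Var(d) = -1.858407 / √0.1071942 = -1.858407 / 0.327405 = -5.676

-5.676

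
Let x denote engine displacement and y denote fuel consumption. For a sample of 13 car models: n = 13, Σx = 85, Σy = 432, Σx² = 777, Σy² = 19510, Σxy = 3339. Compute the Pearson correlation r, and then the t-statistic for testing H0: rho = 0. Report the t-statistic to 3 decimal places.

1.823

Numerator: nΣxy − (Σx)(Σy) = 13·3339 − (85)(432) = 6687
Denominator: √[(nΣx²−(Σx)²)(nΣy²−(Σy)²)]
  nΣx²−(Σx)² = 13·777 − 7225 = 2876;  nΣy²−(Σy)² = 13·19510 − 186624 = 67006
  √(2876·67006) = √192709256 = 13881.9759
r = 6687 / 13881.9759 = 0.4817
t = r·√(n−2)/√(1−r²) = 0.4817·√11 / √(1−0.232035) = 1.597618 / 0.876336 = 1.823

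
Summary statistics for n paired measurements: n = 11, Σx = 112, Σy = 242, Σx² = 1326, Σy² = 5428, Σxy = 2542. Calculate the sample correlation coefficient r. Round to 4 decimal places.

0.5614

Numerator: nΣxy − (Σx)(Σy) = 11·2542 − (112)(242) = 858
Denominator: √[(nΣx²−(Σx)²)(nΣy²−(Σy)²)]
  nΣx²−(Σx)² = 11·1326 − 12544 = 2042;  nΣy²−(Σy)² = 11·5428 − 58564 = 1144
  √(2042·1144) = √2336048 = 1528.4136
r = 858 / 1528.4136 = 0.5614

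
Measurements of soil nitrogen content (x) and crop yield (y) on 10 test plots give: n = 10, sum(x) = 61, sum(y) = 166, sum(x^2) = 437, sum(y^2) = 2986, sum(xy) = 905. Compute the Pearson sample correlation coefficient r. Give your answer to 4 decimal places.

-0.8799

Numerator: nΣxy − (Σx)(Σy) = 10·905 − (61)(166) = -1076
Denominator: √[(nΣx²−(Σx)²)(nΣy²−(Σy)²)]
  nΣx²−(Σx)² = 10·437 − 3721 = 649;  nΣy²−(Σy)² = 10·2986 − 27556 = 2304
  √(649·2304) = √1495296 = 1222.8230
r = -1076 / 1222.8230 = -0.8799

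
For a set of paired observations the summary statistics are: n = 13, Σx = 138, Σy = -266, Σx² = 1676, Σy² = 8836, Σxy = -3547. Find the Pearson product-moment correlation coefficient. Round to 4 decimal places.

Numerator: nΣxy − (Σx)(Σy) = 13·(-3547) − (138)(-266) = -9403
Denominator: √[(nΣx²−(Σx)²)(nΣy²−(Σy)²)]
  nΣx²−(Σx)² = 13·1676 − 19044 = 2744;  nΣy²−(Σy)² = 13·8836 − 70756 = 44112
  √(2744·44112) = √121043328 = 11001.9693
r = -9403 / 11001.9693 = -0.8547

-0.8547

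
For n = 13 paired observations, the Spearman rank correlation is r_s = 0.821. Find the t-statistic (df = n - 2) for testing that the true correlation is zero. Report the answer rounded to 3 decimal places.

4.769

1 − r_s² = 1 − 0.674041 = 0.325959;  √(1−r_s²) = 0.570928
√(n−2) = √11 = 3.316625
t = r_s·√(n−2)/√(1−r_s²) = 0.821 · 3.316625 / 0.570928 = 4.769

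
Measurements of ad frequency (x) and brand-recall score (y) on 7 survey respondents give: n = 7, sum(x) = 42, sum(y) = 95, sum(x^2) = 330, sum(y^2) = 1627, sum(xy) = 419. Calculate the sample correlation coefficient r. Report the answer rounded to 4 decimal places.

-0.9304

Numerator: nΣxy − (Σx)(Σy) = 7·419 − (42)(95) = -1057
Denominator: √[(nΣx²−(Σx)²)(nΣy²−(Σy)²)]
  nΣx²−(Σx)² = 7·330 − 1764 = 546;  nΣy²−(Σy)² = 7·1627 − 9025 = 2364
  √(546·2364) = √1290744 = 1136.1091
r = -1057 / 1136.1091 = -0.9304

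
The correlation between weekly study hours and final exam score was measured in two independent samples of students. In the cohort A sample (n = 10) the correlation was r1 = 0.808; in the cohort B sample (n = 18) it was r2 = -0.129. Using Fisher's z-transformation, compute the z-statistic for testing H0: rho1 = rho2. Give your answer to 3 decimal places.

2.733

Fisher z-transforms: z1 = atanh(0.808) = 1.121241, z2 = atanh(-0.129) = -0.129723; difference d = 1.250964
Var(d) = 1/7 + 1/15 = 0.1428571 + 0.0666667 = 0.2095238
z = d/√Var(d) = 1.250964 / √0.2095238 = 1.250964 / 0.457738 = 2.733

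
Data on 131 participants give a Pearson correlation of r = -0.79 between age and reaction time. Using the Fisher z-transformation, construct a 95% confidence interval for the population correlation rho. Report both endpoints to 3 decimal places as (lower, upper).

Fisher z: z_r = atanh(r) = ½·ln((1+(-0.79))/(1−(-0.79))) = -1.071432
SE(z) = 1/√(n−3) = 1/√128 = 0.088388
95% ⇒ z* = 1.960; margin = 1.960·0.088388 = 0.173240
CI on z-scale: (-1.244672, -0.898192)
Back-transform: tanh(-1.244672) = -0.846783, tanh(-0.898192) = -0.715416

(-0.847, -0.715)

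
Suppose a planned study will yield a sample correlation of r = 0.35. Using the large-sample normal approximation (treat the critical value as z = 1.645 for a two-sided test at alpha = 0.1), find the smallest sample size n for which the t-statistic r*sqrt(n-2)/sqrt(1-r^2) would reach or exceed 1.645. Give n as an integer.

r√(n−2)/√(1−r²) ≥ 1.645  ⇔  n−2 ≥ (1.645)²·(1−r²)/r²
(1−r²)/r² = (1−0.1225)/0.1225 = 7.1633
n ≥ 2 + 2.706025·7.1633 = 2 + 19.3841 = 21.3841
⌈21.3841⌉ = 22

22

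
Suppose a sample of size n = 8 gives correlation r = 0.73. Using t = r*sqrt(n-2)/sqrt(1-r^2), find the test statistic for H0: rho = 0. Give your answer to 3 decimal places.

2.616

t = r·√(n−2) / √(1−r²) with r = 0.73, n = 8
  = 0.73·√6 / √(1 − 0.5329)
  = 0.73·2.449490 / 0.683447
  = 1.788128 / 0.683447 = 2.616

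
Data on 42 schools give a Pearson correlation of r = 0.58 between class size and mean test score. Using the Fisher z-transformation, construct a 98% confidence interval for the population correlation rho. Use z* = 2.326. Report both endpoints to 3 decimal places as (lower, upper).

(0.282, 0.776)

Fisher z: z_r = atanh(r) = ½·ln((1+0.58)/(1−0.58)) = 0.662463
SE(z) = 1/√(n−3) = 1/√39 = 0.160128
98% ⇒ z* = 2.326; margin = 2.326·0.160128 = 0.372458
CI on z-scale: (0.290005, 1.034921)
Back-transform: tanh(0.290005) = 0.282139, tanh(1.034921) = 0.775874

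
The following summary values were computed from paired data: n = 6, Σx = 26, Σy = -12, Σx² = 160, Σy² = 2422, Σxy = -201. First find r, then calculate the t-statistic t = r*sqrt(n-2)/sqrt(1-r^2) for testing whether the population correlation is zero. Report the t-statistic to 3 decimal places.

-0.986

Numerator: nΣxy − (Σx)(Σy) = 6·(-201) − (26)(-12) = -894
Denominator: √[(nΣx²−(Σx)²)(nΣy²−(Σy)²)]
  nΣx²−(Σx)² = 6·160 − 676 = 284;  nΣy²−(Σy)² = 6·2422 − 144 = 14388
  √(284·14388) = √4086192 = 2021.4332
r = -894 / 2021.4332 = -0.4423
t = r·√(n−2)/√(1−r²) = -0.4423·√4 / √(1−0.195629) = -0.884600 / 0.896867 = -0.986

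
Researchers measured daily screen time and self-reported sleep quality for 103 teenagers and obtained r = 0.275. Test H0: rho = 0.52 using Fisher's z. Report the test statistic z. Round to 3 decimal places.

-2.941

z_r = atanh(0.275) = 0.282265,  z_0 = atanh(0.52) = 0.576340
SE = 1/√(n−3) = 1/√100 = 0.100000
z = (z_r − z_0)/SE = (0.282265 − 0.576340) / 0.100000 = -0.294075 / 0.100000 = -2.941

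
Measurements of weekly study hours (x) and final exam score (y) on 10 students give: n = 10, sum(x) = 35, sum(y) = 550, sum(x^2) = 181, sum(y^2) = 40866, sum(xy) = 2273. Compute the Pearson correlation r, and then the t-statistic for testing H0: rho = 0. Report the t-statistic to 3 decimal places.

Numerator: nΣxy − (Σx)(Σy) = 10·2273 − (35)(550) = 3480
Denominator: √[(nΣx²−(Σx)²)(nΣy²−(Σy)²)]
  nΣx²−(Σx)² = 10·181 − 1225 = 585;  nΣy²−(Σy)² = 10·40866 − 302500 = 106160
  √(585·106160) = √62103600 = 7880.5837
r = 3480 / 7880.5837 = 0.4416
t = r·√(n−2)/√(1−r²) = 0.4416·√8 / √(1−0.195011) = 1.249033 / 0.897212 = 1.392

1.392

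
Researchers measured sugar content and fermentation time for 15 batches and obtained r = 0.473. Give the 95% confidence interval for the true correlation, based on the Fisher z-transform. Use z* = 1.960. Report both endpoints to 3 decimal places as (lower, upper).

(-0.052, 0.793)

Fisher z: z_r = atanh(r) = ½·ln((1+0.473)/(1−0.473)) = 0.513928
SE(z) = 1/√(n−3) = 1/√12 = 0.288675
95% ⇒ z* = 1.960; margin = 1.960·0.288675 = 0.565803
CI on z-scale: (-0.051875, 1.079731)
Back-transform: tanh(-0.051875) = -0.051829, tanh(1.079731) = 0.793099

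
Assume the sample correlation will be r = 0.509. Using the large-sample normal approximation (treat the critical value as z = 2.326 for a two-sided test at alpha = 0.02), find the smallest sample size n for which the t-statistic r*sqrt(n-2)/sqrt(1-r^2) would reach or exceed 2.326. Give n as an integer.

18

r√(n−2)/√(1−r²) ≥ 2.326  ⇔  n−2 ≥ (2.326)²·(1−r²)/r²
(1−r²)/r² = (1−0.259081)/0.259081 = 2.8598
n ≥ 2 + 5.410276·2.8598 = 2 + 15.4723 = 17.4723
⌈17.4723⌉ = 18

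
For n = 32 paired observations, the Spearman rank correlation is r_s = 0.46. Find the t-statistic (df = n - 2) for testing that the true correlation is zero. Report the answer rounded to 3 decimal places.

t = r_s·√(n−2) / √(1−r_s²) with r_s = 0.46, n = 32
  = 0.46·√30 / √(1 − 0.2116)
  = 0.46·5.477226 / 0.887919
  = 2.519524 / 0.887919 = 2.838

2.838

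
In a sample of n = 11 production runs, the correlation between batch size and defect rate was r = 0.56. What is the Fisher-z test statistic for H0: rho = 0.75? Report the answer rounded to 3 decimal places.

Fisher z: atanh(0.56) = 0.632833, atanh(0.75) = 0.972955
z = (z_r − z_0)·√(n−3) = (0.632833 − 0.972955)·√8 = -0.340122 · 2.828427 = -0.962

-0.962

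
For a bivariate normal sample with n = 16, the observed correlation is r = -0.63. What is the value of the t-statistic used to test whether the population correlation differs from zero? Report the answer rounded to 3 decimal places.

-3.035

1 − r² = 1 − 0.3969 = 0.6031;  √(1−r²) = 0.776595
√(n−2) = √14 = 3.741657
t = r·√(n−2)/√(1−r²) = -0.63 · 3.741657 / 0.776595 = -3.035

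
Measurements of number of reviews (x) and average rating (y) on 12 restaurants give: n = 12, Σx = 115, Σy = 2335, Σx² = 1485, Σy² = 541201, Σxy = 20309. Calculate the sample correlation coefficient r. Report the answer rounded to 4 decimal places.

S_xy = nΣxy − ΣxΣy = 12·20309 − 115·2335 = 243708 − 268525 = -24817
S_xx = nΣx² − (Σx)² = 12·1485 − 115² = 17820 − 13225 = 4595
S_yy = nΣy² − (Σy)² = 12·541201 − 2335² = 6494412 − 5452225 = 1042187
r = S_xy / √(S_xx·S_yy) = -24817 / √(4595·1042187) = -24817 / √4788849265 = -24817 / 69201.5120 = -0.3586

-0.3586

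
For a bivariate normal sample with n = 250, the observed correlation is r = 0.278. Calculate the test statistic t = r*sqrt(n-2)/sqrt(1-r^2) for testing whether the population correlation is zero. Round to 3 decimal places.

t = r·√(n−2) / √(1−r²) with r = 0.278, n = 250
  = 0.278·√248 / √(1 − 0.077284)
  = 0.278·15.748016 / 0.960581
  = 4.377948 / 0.960581 = 4.558

4.558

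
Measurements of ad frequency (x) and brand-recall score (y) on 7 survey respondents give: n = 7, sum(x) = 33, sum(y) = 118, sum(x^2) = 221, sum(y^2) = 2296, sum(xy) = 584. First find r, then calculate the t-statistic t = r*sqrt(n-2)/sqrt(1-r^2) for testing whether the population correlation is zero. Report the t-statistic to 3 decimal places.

Numerator: nΣxy − (Σx)(Σy) = 7·584 − (33)(118) = 194
Denominator: √[(nΣx²−(Σx)²)(nΣy²−(Σy)²)]
  nΣx²−(Σx)² = 7·221 − 1089 = 458;  nΣy²−(Σy)² = 7·2296 − 13924 = 2148
  √(458·2148) = √983784 = 991.8589
r = 194 / 991.8589 = 0.1956
t = r·√(n−2)/√(1−r²) = 0.1956·√5 / √(1−0.038259) = 0.437375 / 0.980684 = 0.446

0.446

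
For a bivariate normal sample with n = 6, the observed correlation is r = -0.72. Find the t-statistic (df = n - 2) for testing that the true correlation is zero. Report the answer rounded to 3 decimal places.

-2.075

1 − r² = 1 − 0.5184 = 0.4816;  √(1−r²) = 0.693974
√(n−2) = √4 = 2.000000
t = r·√(n−2)/√(1−r²) = -0.72 · 2.000000 / 0.693974 = -2.075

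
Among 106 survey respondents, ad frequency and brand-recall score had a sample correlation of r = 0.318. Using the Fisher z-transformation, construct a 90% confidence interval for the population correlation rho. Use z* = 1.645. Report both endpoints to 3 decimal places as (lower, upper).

(0.166, 0.455)

z_r = atanh(0.318) = 0.329421;  SE = 1/√(n−3) = 1/√103 = 0.098533
z-limits: 0.329421 ± 1.645·0.098533 = 0.329421 ± 0.162087 = [0.167334, 0.491508]
ρ-limits: (tanh 0.167334, tanh 0.491508) = (0.166, 0.455)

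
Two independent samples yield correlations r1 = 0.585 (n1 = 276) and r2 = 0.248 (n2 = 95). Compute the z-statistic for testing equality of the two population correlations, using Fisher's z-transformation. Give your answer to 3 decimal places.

3.457

z1 = atanh(0.585) = 0.670031,  z2 = atanh(0.248) = 0.253281
SE = √(1/(n1−3) + 1/(n2−3)) = √(1/273 + 1/92) = √(0.0036630 + 0.0108696) = √0.0145326 = 0.120551
z = (z1 − z2)/SE = (0.670031 − 0.253281) / 0.120551 = 0.416750 / 0.120551 = 3.457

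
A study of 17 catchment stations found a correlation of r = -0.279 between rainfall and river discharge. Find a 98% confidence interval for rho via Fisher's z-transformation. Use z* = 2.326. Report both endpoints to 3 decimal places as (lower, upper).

Fisher z: z_r = atanh(r) = ½·ln((1+(-0.279))/(1−(-0.279))) = -0.286597
SE(z) = 1/√(n−3) = 1/√14 = 0.267261
98% ⇒ z* = 2.326; margin = 2.326·0.267261 = 0.621649
CI on z-scale: (-0.908246, 0.335052)
Back-transform: tanh(-0.908246) = -0.720289, tanh(0.335052) = 0.323053

(-0.720, 0.323)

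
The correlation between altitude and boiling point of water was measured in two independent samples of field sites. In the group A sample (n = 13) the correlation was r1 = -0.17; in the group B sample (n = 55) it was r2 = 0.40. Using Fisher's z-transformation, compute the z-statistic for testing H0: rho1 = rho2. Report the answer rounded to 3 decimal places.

z1 = atanh(-0.17) = -0.171667,  z2 = atanh(0.40) = 0.423649
SE = √(1/(n1−3) + 1/(n2−3)) = √(1/10 + 1/52) = √(0.1000000 + 0.0192308) = √0.1192308 = 0.345298
z = (z1 − z2)/SE = (-0.171667 − 0.423649) / 0.345298 = -0.595316 / 0.345298 = -1.724

-1.724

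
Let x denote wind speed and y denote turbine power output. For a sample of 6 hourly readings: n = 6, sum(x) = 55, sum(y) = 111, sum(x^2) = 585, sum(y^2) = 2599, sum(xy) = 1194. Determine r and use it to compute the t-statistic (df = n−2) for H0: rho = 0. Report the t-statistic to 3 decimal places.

Numerator: nΣxy − (Σx)(Σy) = 6·1194 − (55)(111) = 1059
Denominator: √[(nΣx²−(Σx)²)(nΣy²−(Σy)²)]
  nΣx²−(Σx)² = 6·585 − 3025 = 485;  nΣy²−(Σy)² = 6·2599 − 12321 = 3273
  √(485·3273) = √1587405 = 1259.9226
r = 1059 / 1259.9226 = 0.8405
t = r·√(n−2)/√(1−r²) = 0.8405·√4 / √(1−0.706440) = 1.681000 / 0.541812 = 3.103

3.103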